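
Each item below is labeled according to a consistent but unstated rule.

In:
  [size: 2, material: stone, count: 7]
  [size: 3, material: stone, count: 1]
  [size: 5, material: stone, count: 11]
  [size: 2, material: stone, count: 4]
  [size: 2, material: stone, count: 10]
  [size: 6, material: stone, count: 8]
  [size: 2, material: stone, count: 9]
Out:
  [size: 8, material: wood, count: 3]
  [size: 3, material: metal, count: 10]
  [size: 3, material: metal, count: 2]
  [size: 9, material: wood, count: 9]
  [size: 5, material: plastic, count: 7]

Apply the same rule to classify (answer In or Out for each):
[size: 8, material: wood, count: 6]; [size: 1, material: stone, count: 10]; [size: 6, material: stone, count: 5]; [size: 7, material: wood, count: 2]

The classifier is using: material is stone.
Out: [size: 8, material: wood, count: 6], since material is wood.
In: [size: 1, material: stone, count: 10], since material is stone.
In: [size: 6, material: stone, count: 5], since material is stone.
Out: [size: 7, material: wood, count: 2], since material is wood.

Out, In, In, Out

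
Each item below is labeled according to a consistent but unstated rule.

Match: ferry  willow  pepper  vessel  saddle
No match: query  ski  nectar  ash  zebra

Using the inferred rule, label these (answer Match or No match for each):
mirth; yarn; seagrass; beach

Rule: has a double letter. This holds for each 'Match' example and fails for each 'No match' one.
mirth: no doubled letter — lacks this property, so No match. yarn: no doubled letter — lacks this property, so No match. seagrass: 'ss' doubled — has this property, so Match. beach: no doubled letter — lacks this property, so No match.

No match, No match, Match, No match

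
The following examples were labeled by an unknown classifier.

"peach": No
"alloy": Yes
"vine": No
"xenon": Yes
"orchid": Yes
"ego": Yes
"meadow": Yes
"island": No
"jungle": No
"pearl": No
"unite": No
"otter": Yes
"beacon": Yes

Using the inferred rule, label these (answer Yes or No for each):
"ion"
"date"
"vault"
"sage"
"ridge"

Yes, No, No, No, No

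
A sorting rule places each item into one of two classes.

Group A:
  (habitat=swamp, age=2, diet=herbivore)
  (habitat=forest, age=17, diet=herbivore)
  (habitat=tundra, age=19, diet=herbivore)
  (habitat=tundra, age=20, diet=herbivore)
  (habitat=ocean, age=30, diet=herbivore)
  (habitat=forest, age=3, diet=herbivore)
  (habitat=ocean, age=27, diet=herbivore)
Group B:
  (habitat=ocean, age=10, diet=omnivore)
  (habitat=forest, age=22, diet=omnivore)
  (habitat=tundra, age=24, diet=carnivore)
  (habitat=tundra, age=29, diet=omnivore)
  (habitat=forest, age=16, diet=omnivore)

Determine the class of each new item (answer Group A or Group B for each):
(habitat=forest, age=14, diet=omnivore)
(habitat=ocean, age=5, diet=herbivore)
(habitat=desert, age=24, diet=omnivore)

'Group A' ⟺ diet is herbivore.

Group B, Group A, Group B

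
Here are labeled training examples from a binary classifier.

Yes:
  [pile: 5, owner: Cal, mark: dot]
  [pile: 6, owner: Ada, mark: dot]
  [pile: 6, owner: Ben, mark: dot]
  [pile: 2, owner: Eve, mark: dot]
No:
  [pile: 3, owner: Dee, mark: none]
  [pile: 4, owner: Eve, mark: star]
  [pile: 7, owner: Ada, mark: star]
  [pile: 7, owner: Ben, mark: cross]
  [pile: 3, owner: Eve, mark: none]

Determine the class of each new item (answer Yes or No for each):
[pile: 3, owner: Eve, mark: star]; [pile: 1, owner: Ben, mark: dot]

No, Yes

The pattern is that an item is 'Yes' exactly when: mark is dot.
[pile: 3, owner: Eve, mark: star]: mark is star — doesn't match, so No.
[pile: 1, owner: Ben, mark: dot]: mark is dot — passes, so Yes.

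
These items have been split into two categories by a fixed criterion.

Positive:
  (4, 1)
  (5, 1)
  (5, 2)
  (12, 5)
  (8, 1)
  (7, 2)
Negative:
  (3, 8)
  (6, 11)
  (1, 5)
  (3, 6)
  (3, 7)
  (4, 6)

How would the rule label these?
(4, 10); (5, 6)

Negative, Negative

A rule that fits every label: first > second — true of each 'Positive' example, false of each 'Negative' one.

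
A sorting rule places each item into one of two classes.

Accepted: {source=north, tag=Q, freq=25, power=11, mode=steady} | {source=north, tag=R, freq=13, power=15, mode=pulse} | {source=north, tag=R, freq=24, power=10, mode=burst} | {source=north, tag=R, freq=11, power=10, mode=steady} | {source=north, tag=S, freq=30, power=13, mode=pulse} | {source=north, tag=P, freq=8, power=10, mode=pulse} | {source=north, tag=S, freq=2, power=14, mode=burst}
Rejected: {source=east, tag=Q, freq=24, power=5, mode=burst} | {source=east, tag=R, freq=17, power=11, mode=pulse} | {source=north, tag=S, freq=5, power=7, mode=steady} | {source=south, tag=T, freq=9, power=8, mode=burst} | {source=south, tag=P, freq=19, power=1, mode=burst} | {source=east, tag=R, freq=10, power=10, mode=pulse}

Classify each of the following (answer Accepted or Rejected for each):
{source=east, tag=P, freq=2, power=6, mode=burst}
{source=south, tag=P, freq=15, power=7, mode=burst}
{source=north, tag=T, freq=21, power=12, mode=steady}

Rule: source is north AND power ≥ 8. This holds for each 'Accepted' example and fails for each 'Rejected' one.
Rejected: {source=east, tag=P, freq=2, power=6, mode=burst}, since source is east, power = 6. Rejected: {source=south, tag=P, freq=15, power=7, mode=burst}, since source is south, power = 7. Accepted: {source=north, tag=T, freq=21, power=12, mode=steady}, since source is north, power = 12.

Rejected, Rejected, Accepted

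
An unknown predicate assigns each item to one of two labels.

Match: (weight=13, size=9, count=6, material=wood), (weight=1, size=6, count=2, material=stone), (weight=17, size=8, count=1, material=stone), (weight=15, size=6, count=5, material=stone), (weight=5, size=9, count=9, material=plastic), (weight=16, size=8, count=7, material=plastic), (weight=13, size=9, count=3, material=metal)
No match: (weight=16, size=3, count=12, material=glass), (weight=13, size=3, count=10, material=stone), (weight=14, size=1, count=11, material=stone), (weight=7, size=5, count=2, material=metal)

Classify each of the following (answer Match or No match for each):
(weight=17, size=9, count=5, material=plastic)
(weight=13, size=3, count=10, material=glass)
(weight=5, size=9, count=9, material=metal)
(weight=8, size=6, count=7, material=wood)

Match, No match, Match, Match

The simplest hypothesis consistent with all the labels is: size ≥ 6.
(weight=17, size=9, count=5, material=plastic): size = 9 — fits, so Match. (weight=13, size=3, count=10, material=glass): size = 3 — does not fit, so No match. (weight=5, size=9, count=9, material=metal): size = 9 — fits, so Match. (weight=8, size=6, count=7, material=wood): size = 6 — fits, so Match.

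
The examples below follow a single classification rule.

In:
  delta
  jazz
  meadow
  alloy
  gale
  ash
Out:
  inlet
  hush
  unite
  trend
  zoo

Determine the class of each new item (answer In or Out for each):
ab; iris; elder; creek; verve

In, Out, Out, Out, Out

The distinguishing property — contains 'a' — holds for all the 'In' cases and none of the 'Out' cases.
ab: has 'a', checks out → In. iris: no 'a', does not pass → Out. elder: no 'a', does not pass → Out. creek: no 'a', does not pass → Out. verve: no 'a', does not pass → Out.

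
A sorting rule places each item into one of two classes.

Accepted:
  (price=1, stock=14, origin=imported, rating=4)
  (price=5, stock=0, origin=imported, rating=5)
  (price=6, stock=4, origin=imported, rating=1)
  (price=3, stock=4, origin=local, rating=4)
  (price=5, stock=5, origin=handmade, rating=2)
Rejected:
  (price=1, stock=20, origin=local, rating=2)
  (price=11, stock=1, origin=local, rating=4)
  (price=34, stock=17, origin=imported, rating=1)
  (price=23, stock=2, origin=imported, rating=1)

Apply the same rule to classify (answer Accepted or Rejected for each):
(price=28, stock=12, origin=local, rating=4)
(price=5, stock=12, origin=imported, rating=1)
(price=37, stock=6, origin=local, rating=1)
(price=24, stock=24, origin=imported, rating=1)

Rejected, Accepted, Rejected, Rejected

One predicate separates the groups cleanly: stock ≤ 14 AND price ≤ 6.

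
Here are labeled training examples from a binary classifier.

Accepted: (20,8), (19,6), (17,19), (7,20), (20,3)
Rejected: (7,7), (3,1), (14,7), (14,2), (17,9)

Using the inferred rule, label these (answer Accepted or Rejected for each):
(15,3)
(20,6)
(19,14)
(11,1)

Rejected, Accepted, Accepted, Rejected

The distinguishing property — max ≥ 19 — holds for all the 'Accepted' cases and none of the 'Rejected' cases.
(15,3): max 15 — does not pass, so Rejected. (20,6): max 20 — has this property, so Accepted. (19,14): max 19 — has this property, so Accepted. (11,1): max 11 — does not pass, so Rejected.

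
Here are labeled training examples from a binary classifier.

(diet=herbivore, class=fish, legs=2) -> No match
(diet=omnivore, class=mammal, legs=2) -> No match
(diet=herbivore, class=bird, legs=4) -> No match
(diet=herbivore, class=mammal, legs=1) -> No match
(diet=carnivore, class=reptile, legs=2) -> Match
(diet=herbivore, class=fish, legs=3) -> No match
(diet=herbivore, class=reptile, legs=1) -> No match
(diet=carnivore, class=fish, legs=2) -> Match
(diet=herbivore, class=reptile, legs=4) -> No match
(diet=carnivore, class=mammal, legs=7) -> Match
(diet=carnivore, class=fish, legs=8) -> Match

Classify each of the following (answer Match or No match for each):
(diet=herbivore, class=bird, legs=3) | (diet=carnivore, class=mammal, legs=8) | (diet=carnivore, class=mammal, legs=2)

The common property of the 'Match' items is: diet is carnivore. No 'No match' item has it.

No match, Match, Match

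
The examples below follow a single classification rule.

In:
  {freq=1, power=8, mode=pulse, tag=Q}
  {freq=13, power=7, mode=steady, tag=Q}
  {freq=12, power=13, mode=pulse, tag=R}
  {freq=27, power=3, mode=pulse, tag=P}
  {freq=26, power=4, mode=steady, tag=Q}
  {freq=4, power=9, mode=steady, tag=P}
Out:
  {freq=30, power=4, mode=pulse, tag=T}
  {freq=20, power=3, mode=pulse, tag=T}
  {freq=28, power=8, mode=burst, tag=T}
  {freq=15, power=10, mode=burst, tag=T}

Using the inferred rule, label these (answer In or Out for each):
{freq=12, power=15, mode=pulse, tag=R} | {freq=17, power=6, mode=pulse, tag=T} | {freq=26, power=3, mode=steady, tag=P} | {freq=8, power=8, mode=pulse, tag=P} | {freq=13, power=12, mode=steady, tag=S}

One predicate separates the groups cleanly: tag is not T.
{freq=12, power=15, mode=pulse, tag=R} → tag is R → In.
{freq=17, power=6, mode=pulse, tag=T} → tag is T → Out.
{freq=26, power=3, mode=steady, tag=P} → tag is P → In.
{freq=8, power=8, mode=pulse, tag=P} → tag is P → In.
{freq=13, power=12, mode=steady, tag=S} → tag is S → In.

In, Out, In, In, In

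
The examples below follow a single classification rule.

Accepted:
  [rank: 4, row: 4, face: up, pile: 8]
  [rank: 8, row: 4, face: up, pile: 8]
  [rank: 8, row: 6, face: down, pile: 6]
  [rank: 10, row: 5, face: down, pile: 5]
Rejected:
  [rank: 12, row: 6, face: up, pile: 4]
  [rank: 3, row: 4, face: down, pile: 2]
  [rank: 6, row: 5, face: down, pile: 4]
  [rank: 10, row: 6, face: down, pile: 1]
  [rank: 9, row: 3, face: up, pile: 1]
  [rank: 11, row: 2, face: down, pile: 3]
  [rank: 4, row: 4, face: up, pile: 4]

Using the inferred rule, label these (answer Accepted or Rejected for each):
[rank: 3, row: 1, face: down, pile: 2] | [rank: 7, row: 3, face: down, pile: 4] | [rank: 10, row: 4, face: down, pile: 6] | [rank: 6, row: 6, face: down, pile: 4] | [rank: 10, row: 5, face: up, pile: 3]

'Accepted' ⟺ pile ≥ 5.
[rank: 3, row: 1, face: down, pile: 2]: Rejected (pile = 2). [rank: 7, row: 3, face: down, pile: 4]: Rejected (pile = 4). [rank: 10, row: 4, face: down, pile: 6]: Accepted (pile = 6). [rank: 6, row: 6, face: down, pile: 4]: Rejected (pile = 4). [rank: 10, row: 5, face: up, pile: 3]: Rejected (pile = 3).

Rejected, Rejected, Accepted, Rejected, Rejected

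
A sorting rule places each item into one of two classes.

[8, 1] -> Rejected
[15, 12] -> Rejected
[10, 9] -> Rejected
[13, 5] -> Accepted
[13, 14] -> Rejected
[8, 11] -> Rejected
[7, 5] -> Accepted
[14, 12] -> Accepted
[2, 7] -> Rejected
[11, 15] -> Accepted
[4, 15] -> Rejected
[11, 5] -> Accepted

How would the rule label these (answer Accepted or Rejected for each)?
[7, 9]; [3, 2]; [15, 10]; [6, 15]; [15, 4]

Accepted, Rejected, Rejected, Rejected, Rejected

The common property of the 'Accepted' items is: sum is even. No 'Rejected' item has it.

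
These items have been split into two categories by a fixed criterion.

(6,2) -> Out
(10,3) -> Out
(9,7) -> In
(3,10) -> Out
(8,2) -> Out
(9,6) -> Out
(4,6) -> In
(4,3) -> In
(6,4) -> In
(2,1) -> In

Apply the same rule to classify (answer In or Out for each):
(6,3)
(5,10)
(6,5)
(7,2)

Out, Out, In, Out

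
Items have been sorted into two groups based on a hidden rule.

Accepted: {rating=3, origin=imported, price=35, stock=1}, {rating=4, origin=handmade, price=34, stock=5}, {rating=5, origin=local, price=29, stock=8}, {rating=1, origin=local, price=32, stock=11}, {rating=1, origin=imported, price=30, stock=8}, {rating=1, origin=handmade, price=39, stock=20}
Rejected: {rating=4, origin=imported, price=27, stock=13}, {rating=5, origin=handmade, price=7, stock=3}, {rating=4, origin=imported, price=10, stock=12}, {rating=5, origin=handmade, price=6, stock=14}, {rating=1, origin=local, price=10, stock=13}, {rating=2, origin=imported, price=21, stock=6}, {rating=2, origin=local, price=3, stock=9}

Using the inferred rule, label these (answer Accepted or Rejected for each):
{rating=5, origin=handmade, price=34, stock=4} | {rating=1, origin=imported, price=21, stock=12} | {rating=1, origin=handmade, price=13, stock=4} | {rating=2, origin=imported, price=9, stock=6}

Accepted, Rejected, Rejected, Rejected

The simplest hypothesis consistent with all the labels is: price ≥ 29.
{rating=5, origin=handmade, price=34, stock=4}: Accepted (price = 34). {rating=1, origin=imported, price=21, stock=12}: Rejected (price = 21). {rating=1, origin=handmade, price=13, stock=4}: Rejected (price = 13). {rating=2, origin=imported, price=9, stock=6}: Rejected (price = 9).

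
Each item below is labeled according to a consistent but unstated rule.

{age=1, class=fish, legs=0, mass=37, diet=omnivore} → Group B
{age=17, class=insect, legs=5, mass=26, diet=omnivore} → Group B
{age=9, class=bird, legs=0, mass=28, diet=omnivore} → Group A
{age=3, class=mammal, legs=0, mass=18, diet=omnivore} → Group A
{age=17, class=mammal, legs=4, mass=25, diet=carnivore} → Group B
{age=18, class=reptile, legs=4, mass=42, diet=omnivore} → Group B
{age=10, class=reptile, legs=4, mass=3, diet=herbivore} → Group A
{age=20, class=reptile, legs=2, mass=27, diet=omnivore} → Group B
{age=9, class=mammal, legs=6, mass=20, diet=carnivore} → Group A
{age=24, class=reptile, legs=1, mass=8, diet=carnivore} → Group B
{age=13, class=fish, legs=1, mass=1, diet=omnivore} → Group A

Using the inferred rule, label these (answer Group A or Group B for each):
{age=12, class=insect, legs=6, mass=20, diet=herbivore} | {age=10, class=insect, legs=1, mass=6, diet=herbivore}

Group A, Group A

The classifier is using: age ≥ 3 AND age ≤ 13.
{age=12, class=insect, legs=6, mass=20, diet=herbivore} — age = 12, hence Group A.
{age=10, class=insect, legs=1, mass=6, diet=herbivore} — age = 10, hence Group A.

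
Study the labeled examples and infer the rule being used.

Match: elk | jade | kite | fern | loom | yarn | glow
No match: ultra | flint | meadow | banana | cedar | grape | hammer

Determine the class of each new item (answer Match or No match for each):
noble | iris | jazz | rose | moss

No match, Match, Match, Match, Match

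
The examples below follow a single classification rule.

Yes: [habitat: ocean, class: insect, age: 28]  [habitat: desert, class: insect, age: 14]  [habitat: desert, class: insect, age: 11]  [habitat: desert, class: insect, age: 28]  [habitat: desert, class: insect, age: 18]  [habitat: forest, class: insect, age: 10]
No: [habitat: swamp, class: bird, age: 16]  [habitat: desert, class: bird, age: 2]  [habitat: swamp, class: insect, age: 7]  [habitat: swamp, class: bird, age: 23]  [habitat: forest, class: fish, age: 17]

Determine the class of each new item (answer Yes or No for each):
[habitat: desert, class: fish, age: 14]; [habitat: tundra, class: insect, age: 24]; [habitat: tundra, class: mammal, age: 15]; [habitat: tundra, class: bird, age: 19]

The common property of the 'Yes' items is: class is insect AND age ≥ 10. No 'No' item has it.
[habitat: desert, class: fish, age: 14]: class is fish, age = 14, does not fit → No.
[habitat: tundra, class: insect, age: 24]: class is insect, age = 24, has this property → Yes.
[habitat: tundra, class: mammal, age: 15]: class is mammal, age = 15, does not fit → No.
[habitat: tundra, class: bird, age: 19]: class is bird, age = 19, does not fit → No.

No, Yes, No, No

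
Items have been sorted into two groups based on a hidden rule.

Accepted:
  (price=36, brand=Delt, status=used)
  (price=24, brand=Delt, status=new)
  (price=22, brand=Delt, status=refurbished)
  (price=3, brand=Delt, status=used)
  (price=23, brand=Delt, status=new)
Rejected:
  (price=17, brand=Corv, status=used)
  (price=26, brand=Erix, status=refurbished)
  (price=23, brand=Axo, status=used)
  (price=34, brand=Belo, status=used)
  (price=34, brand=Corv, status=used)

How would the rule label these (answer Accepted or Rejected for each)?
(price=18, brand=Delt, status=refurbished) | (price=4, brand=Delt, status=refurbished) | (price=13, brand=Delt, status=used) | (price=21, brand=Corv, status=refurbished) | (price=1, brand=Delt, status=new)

Accepted, Accepted, Accepted, Rejected, Accepted

A rule that fits every label: brand is Delt — true of each 'Accepted' example, false of each 'Rejected' one.
(price=18, brand=Delt, status=refurbished) — brand is Delt, hence Accepted. (price=4, brand=Delt, status=refurbished) — brand is Delt, hence Accepted. (price=13, brand=Delt, status=used) — brand is Delt, hence Accepted. (price=21, brand=Corv, status=refurbished) — brand is Corv, hence Rejected. (price=1, brand=Delt, status=new) — brand is Delt, hence Accepted.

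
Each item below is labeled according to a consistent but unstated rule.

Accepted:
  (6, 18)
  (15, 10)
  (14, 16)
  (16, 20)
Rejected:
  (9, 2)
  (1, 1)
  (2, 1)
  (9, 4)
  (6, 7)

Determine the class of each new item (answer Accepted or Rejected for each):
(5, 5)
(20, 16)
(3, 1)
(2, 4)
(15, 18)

Rejected, Accepted, Rejected, Rejected, Accepted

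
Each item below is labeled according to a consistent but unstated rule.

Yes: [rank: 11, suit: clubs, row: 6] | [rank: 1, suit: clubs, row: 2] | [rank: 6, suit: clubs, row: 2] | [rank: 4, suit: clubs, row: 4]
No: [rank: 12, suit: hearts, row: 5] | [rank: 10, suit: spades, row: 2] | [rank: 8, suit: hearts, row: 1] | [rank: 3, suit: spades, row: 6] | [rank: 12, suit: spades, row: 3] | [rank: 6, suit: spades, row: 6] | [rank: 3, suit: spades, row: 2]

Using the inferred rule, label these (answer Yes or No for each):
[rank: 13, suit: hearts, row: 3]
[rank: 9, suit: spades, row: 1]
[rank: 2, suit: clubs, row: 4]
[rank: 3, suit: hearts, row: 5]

No, No, Yes, No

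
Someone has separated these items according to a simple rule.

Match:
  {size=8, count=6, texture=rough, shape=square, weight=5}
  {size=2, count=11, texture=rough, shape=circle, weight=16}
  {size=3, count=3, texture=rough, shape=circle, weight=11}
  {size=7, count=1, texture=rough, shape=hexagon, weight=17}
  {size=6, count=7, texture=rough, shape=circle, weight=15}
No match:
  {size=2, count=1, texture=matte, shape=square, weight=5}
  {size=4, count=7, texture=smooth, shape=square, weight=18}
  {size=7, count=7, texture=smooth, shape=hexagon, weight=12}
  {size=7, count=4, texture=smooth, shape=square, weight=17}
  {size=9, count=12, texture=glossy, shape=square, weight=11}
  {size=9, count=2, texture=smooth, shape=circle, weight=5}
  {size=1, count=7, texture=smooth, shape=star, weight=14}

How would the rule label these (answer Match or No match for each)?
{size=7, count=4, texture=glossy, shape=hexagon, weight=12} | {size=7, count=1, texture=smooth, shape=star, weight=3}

No match, No match

The classifier is using: texture is rough.
{size=7, count=4, texture=glossy, shape=hexagon, weight=12} — texture is glossy, hence No match. {size=7, count=1, texture=smooth, shape=star, weight=3} — texture is smooth, hence No match.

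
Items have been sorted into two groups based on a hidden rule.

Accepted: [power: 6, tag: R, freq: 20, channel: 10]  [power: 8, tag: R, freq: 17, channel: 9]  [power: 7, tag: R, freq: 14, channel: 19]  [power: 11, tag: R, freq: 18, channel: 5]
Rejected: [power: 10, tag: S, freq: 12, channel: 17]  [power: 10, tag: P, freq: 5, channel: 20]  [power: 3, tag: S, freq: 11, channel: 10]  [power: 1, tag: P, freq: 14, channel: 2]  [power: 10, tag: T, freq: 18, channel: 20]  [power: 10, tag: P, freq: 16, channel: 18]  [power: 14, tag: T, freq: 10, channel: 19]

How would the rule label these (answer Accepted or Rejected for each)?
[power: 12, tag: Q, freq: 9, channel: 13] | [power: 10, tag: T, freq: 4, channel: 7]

Rejected, Rejected

A rule that fits every label: tag is R — true of each 'Accepted' example, false of each 'Rejected' one.
[power: 12, tag: Q, freq: 9, channel: 13] — tag is Q, hence Rejected.
[power: 10, tag: T, freq: 4, channel: 7] — tag is T, hence Rejected.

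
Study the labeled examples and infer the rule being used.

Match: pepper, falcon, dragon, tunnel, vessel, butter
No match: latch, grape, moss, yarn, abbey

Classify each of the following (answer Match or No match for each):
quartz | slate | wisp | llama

Every 'Match' example satisfies: length 6. None of the 'No match' examples do.

Match, No match, No match, No match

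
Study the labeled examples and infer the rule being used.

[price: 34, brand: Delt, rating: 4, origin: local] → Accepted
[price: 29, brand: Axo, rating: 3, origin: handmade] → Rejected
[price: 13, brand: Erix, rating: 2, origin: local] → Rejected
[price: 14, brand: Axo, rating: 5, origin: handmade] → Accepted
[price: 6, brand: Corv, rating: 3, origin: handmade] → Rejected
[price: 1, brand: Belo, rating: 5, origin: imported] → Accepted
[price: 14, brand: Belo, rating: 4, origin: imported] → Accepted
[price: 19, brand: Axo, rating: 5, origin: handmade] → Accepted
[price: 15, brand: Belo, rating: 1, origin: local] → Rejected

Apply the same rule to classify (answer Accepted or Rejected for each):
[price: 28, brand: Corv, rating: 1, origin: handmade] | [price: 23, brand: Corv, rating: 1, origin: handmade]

The pattern is that an item is 'Accepted' exactly when: rating ≥ 4.
[price: 28, brand: Corv, rating: 1, origin: handmade] — rating = 1, hence Rejected.
[price: 23, brand: Corv, rating: 1, origin: handmade] — rating = 1, hence Rejected.

Rejected, Rejected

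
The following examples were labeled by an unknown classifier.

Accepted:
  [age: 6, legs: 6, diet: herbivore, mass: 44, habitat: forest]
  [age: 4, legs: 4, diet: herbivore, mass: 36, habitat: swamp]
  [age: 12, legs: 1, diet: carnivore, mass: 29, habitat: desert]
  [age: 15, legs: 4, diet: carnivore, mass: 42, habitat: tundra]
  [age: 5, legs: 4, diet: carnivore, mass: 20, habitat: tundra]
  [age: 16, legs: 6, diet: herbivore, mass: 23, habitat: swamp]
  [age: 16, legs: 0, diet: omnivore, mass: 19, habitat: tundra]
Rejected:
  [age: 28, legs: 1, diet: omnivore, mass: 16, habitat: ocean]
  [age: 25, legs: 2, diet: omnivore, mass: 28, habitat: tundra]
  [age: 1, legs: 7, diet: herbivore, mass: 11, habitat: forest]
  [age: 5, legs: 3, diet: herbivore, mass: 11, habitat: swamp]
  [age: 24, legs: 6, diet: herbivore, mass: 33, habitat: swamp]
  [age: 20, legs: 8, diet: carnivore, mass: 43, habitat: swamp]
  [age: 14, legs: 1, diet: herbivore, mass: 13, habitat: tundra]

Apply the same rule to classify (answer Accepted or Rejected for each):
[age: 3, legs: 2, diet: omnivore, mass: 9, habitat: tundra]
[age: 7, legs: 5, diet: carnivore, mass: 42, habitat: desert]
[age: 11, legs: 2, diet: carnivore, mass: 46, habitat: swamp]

Rejected, Accepted, Accepted

Rule: age ≤ 16 AND mass ≥ 16. This holds for each 'Accepted' example and fails for each 'Rejected' one.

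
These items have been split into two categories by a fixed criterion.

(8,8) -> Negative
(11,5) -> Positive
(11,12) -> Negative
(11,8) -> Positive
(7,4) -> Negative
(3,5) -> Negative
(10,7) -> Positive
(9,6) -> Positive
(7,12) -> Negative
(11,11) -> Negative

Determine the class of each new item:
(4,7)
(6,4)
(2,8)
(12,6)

Negative, Negative, Negative, Positive

The common property of the 'Positive' items is: first > second AND sum ≥ 15. No 'Negative' item has it.
(4,7): 4 < 7, 4+7 = 11 — fails this test, so Negative.
(6,4): 6 > 4, 6+4 = 10 — fails this test, so Negative.
(2,8): 2 < 8, 2+8 = 10 — fails this test, so Negative.
(12,6): 12 > 6, 12+6 = 18 — has this property, so Positive.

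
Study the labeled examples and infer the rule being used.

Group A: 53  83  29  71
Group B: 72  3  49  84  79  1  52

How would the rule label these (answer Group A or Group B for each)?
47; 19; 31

Group A, Group B, Group B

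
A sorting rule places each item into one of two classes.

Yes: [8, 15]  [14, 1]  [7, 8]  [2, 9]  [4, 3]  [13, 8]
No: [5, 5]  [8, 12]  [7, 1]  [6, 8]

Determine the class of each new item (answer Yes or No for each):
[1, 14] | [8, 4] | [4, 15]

The pattern is that an item is 'Yes' exactly when: sum is odd.
[1, 14] — 1+14 = 15, hence Yes. [8, 4] — 8+4 = 12, hence No. [4, 15] — 4+15 = 19, hence Yes.

Yes, No, Yes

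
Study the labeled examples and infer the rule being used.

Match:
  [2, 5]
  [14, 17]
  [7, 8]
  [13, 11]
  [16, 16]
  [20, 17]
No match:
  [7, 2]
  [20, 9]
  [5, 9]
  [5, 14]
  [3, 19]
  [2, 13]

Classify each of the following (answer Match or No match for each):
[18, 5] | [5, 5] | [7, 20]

A rule that fits every label: |first − second| ≤ 3 — true of each 'Match' example, false of each 'No match' one.
[18, 5]: No match (|18−5| = 13).
[5, 5]: Match (|5−5| = 0).
[7, 20]: No match (|7−20| = 13).

No match, Match, No match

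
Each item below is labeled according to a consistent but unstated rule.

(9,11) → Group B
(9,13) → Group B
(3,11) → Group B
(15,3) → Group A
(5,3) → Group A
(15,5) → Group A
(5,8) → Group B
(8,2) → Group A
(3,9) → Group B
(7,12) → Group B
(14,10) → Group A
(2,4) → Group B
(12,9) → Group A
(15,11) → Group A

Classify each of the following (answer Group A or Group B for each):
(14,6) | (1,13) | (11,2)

Group A, Group B, Group A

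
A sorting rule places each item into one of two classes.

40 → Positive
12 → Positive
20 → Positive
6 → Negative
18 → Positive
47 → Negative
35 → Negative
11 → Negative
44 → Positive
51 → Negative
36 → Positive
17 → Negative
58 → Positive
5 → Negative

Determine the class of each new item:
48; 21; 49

Positive, Negative, Negative

The pattern is that an item is 'Positive' exactly when: even AND at least 11.
48 — 48 is even, 48 ≥ 11, hence Positive.
21 — 21 is odd, 21 ≥ 11, hence Negative.
49 — 49 is odd, 49 ≥ 11, hence Negative.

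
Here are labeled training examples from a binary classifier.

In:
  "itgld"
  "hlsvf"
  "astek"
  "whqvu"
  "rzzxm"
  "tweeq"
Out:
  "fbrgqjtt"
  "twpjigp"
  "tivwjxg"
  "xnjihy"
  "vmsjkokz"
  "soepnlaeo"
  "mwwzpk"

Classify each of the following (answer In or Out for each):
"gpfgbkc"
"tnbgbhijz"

Checking candidate rules against both groups, what survives is: length 5.
"gpfgbkc" → length 7 → Out.
"tnbgbhijz" → length 9 → Out.

Out, Out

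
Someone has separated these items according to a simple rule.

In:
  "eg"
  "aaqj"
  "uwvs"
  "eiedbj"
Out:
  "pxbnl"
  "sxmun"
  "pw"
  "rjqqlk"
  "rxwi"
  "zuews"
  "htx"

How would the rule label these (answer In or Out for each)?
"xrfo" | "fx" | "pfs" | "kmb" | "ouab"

'In' ⟺ starts with a vowel.

Out, Out, Out, Out, In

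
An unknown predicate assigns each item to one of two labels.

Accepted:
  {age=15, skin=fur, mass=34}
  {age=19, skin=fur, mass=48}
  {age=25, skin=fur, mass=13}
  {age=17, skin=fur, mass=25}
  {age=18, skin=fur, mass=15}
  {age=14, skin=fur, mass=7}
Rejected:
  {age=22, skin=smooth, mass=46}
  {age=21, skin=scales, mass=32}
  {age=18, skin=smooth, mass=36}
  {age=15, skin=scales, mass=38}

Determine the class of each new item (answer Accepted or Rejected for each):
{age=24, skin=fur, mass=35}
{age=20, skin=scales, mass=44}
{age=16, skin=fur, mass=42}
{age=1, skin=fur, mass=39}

The simplest hypothesis consistent with all the labels is: skin is fur.
{age=24, skin=fur, mass=35} — skin is fur, hence Accepted.
{age=20, skin=scales, mass=44} — skin is scales, hence Rejected.
{age=16, skin=fur, mass=42} — skin is fur, hence Accepted.
{age=1, skin=fur, mass=39} — skin is fur, hence Accepted.

Accepted, Rejected, Accepted, Accepted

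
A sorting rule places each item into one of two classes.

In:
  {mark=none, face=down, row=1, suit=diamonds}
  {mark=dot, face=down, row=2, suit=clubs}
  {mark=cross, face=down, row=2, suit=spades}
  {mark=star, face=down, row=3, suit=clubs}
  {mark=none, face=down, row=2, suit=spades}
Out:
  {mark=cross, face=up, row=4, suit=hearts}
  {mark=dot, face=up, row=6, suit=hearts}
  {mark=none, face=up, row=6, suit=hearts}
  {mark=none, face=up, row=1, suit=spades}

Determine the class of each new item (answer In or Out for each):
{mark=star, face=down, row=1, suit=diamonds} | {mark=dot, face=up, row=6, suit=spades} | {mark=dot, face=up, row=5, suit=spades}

In, Out, Out

Rule: face is down. This holds for each 'In' example and fails for each 'Out' one.
{mark=star, face=down, row=1, suit=diamonds}: face is down, fits → In. {mark=dot, face=up, row=6, suit=spades}: face is up, fails this test → Out. {mark=dot, face=up, row=5, suit=spades}: face is up, fails this test → Out.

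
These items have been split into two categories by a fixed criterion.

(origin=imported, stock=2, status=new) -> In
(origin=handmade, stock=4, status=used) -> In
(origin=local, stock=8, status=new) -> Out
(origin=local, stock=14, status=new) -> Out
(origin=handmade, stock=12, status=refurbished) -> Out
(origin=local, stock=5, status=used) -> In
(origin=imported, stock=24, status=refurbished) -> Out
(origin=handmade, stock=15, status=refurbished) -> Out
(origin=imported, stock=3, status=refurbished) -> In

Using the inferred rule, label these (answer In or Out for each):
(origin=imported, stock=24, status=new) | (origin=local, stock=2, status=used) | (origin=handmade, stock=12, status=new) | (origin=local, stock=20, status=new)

Out, In, Out, Out

One predicate separates the groups cleanly: stock ≤ 5.
(origin=imported, stock=24, status=new) → stock = 24 → Out. (origin=local, stock=2, status=used) → stock = 2 → In. (origin=handmade, stock=12, status=new) → stock = 12 → Out. (origin=local, stock=20, status=new) → stock = 20 → Out.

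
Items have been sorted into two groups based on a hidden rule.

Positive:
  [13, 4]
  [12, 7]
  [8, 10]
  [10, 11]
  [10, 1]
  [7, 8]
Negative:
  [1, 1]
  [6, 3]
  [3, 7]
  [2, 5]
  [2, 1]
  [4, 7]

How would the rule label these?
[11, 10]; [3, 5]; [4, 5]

The simplest hypothesis consistent with all the labels is: first ≥ 7.

Positive, Negative, Negative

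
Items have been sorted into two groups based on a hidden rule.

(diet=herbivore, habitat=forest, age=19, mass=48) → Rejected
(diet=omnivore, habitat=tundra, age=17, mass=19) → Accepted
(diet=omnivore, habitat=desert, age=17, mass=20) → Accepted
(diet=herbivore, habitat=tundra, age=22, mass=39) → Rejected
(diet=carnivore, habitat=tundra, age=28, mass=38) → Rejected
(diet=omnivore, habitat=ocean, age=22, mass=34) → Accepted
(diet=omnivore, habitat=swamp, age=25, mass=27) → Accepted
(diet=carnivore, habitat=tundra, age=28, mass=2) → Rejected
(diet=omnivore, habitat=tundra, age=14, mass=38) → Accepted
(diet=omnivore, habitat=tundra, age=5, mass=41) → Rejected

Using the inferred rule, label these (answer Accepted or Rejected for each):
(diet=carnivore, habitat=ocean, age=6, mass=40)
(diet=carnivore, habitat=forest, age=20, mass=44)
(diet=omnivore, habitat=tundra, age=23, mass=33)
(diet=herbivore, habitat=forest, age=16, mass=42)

The simplest hypothesis consistent with all the labels is: diet is omnivore AND age ≥ 14.

Rejected, Rejected, Accepted, Rejected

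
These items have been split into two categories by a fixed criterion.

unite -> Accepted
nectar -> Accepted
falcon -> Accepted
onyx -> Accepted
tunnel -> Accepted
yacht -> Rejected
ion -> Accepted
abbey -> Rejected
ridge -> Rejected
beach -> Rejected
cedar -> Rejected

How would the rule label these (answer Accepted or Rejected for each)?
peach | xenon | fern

Comparing the two groups points to one rule — contains 'n'.
peach: no 'n' — does not fit, so Rejected.
xenon: has 'n' — satisfies this, so Accepted.
fern: has 'n' — satisfies this, so Accepted.

Rejected, Accepted, Accepted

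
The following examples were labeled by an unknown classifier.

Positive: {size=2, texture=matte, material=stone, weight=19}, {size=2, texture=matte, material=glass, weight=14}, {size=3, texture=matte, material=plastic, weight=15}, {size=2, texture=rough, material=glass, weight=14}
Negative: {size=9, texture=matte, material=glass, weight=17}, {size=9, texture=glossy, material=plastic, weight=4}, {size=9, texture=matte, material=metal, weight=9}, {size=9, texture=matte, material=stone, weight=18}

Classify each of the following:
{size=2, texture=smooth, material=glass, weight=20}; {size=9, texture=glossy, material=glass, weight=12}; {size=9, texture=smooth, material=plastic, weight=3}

Positive, Negative, Negative

Every 'Positive' example satisfies: size ≤ 3. None of the 'Negative' examples do.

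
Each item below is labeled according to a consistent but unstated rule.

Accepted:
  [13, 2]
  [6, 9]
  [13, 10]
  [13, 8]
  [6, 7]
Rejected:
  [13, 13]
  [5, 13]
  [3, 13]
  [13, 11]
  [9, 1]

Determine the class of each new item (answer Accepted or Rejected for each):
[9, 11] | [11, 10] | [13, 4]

Rejected, Accepted, Accepted

The rule appears to be: sum is odd.
Rejected: [9, 11], since 9+11 = 20.
Accepted: [11, 10], since 11+10 = 21.
Accepted: [13, 4], since 13+4 = 17.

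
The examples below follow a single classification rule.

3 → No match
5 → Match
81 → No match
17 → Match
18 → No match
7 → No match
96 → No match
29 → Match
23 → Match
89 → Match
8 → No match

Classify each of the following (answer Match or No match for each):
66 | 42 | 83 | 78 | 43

No match, No match, Match, No match, No match

All 'Match' examples share one property — ≡ 5 (mod 6) — and every 'No match' example lacks it.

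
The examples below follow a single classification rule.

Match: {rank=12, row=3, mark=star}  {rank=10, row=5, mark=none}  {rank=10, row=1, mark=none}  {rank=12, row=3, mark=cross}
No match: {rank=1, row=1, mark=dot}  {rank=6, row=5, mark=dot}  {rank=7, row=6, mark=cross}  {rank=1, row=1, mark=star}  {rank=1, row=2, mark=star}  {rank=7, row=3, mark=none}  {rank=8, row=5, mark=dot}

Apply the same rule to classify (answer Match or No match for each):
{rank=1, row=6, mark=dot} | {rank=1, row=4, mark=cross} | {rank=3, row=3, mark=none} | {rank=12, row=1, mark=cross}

The classifier is using: rank ≥ 10.
{rank=1, row=6, mark=dot}: rank = 1, fails this test → No match. {rank=1, row=4, mark=cross}: rank = 1, fails this test → No match. {rank=3, row=3, mark=none}: rank = 3, fails this test → No match. {rank=12, row=1, mark=cross}: rank = 12, has this property → Match.

No match, No match, No match, Match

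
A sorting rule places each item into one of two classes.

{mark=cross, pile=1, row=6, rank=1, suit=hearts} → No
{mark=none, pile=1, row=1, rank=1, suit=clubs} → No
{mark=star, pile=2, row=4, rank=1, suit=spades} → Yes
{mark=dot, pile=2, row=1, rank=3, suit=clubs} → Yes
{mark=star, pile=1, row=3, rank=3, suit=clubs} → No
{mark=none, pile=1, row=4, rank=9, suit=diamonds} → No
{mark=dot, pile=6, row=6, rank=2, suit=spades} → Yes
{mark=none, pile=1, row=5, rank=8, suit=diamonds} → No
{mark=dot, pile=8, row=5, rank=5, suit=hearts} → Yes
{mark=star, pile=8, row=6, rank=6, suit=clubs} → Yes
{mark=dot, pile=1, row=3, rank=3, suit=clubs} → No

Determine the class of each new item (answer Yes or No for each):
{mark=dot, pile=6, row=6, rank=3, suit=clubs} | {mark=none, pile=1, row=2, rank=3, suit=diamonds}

Yes, No

A rule that fits every label: pile ≥ 2 — true of each 'Yes' example, false of each 'No' one.
{mark=dot, pile=6, row=6, rank=3, suit=clubs}: pile = 6 — meets the rule, so Yes.
{mark=none, pile=1, row=2, rank=3, suit=diamonds}: pile = 1 — fails this test, so No.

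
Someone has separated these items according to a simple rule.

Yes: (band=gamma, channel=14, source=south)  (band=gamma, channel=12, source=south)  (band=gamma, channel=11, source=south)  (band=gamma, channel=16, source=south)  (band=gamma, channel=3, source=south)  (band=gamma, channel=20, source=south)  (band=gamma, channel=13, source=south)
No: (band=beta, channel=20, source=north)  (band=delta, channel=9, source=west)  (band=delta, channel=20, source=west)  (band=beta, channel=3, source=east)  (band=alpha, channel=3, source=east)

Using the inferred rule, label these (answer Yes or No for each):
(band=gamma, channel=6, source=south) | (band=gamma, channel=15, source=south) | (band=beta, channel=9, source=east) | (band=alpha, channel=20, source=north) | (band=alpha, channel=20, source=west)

Yes, Yes, No, No, No

All 'Yes' examples share one property — band is gamma — and every 'No' example lacks it.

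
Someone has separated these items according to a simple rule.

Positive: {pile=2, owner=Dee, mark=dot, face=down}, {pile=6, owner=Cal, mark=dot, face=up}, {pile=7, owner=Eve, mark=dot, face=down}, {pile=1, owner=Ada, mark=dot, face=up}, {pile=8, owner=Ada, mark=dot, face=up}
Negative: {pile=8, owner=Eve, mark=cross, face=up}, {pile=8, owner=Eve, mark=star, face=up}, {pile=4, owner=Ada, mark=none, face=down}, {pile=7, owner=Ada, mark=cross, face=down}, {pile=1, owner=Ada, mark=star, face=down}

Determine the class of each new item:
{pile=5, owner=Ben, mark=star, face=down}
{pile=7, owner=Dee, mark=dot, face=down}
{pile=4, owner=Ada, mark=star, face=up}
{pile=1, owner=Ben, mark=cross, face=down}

The classifier is using: mark is dot.
{pile=5, owner=Ben, mark=star, face=down} — mark is star, hence Negative.
{pile=7, owner=Dee, mark=dot, face=down} — mark is dot, hence Positive.
{pile=4, owner=Ada, mark=star, face=up} — mark is star, hence Negative.
{pile=1, owner=Ben, mark=cross, face=down} — mark is cross, hence Negative.

Negative, Positive, Negative, Negative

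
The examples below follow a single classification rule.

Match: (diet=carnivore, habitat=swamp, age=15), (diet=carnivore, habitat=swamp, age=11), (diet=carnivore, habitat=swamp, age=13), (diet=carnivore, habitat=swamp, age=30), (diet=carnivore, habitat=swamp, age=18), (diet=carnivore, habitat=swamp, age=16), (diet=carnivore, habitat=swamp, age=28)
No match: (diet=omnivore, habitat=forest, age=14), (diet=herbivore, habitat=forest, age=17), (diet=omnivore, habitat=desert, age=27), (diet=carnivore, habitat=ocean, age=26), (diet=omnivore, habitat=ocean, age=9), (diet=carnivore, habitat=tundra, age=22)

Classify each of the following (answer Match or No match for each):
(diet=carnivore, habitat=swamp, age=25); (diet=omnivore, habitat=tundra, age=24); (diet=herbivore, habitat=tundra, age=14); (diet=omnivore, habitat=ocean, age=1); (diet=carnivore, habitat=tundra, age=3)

The pattern is that an item is 'Match' exactly when: habitat is swamp.
(diet=carnivore, habitat=swamp, age=25): Match (habitat is swamp). (diet=omnivore, habitat=tundra, age=24): No match (habitat is tundra). (diet=herbivore, habitat=tundra, age=14): No match (habitat is tundra). (diet=omnivore, habitat=ocean, age=1): No match (habitat is ocean). (diet=carnivore, habitat=tundra, age=3): No match (habitat is tundra).

Match, No match, No match, No match, No match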